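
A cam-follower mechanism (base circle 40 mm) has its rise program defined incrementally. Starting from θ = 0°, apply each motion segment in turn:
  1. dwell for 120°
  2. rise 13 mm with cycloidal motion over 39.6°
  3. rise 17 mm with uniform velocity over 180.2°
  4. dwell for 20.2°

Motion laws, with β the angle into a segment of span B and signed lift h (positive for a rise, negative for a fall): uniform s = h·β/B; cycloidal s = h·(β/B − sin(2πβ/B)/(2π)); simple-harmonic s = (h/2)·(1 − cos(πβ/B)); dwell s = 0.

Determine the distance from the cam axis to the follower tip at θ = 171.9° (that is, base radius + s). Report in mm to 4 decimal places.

seg 1 [0°–120°] dwell: s stays 0.0000
seg 2 [120°–159.6°] cycloidal, h=13: full span → s += 13 → s = 13.0000
seg 3 [159.6°–339.8°] uniform, h=17: θ=171.9° here. β=12.3, B=180.2. 17·12.3/180.2 = 1.1604 → s = 14.1604
radial distance = base radius + s = 40 + 14.1604 = 54.1604

54.1604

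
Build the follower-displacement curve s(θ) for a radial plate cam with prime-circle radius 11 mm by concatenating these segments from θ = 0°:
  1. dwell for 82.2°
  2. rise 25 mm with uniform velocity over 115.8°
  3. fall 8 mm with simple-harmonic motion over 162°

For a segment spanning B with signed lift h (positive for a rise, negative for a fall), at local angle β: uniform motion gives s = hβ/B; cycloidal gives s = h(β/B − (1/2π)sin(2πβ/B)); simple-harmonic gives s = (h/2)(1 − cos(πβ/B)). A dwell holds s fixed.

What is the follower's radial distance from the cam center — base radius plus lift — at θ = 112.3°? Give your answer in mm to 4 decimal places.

seg 1 [0°–82.2°] dwell: s stays 0.0000
seg 2 [82.2°–198°] uniform, h=25: θ=112.3° here. β=30.1, B=115.8. 25·30.1/115.8 = 6.4983 → s = 6.4983
radial distance = base radius + s = 11 + 6.4983 = 17.4983

17.4983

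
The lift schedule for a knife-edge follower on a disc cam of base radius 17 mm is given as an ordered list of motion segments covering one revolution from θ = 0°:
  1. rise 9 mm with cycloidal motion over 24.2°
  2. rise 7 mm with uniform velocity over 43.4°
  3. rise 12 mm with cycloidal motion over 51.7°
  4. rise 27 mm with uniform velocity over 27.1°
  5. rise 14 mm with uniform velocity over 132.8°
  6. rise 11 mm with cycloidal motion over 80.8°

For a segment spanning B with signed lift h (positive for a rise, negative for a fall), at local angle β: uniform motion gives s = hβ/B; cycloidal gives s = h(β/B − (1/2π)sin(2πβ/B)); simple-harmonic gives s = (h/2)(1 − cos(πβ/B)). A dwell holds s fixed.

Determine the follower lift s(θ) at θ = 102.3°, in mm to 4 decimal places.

seg 1 [0°–24.2°] cycloidal, h=9: full span → s += 9 → s = 9.0000
seg 2 [24.2°–67.6°] uniform, h=7: full span → s += 7 → s = 16.0000
seg 3 [67.6°–119.3°] cycloidal, h=12: θ=102.3° here. β=34.7, B=51.7. 12·(0.6712 − sin(2π·0.6712)/(2π)) = 9.7346 → s = 25.7346

25.7346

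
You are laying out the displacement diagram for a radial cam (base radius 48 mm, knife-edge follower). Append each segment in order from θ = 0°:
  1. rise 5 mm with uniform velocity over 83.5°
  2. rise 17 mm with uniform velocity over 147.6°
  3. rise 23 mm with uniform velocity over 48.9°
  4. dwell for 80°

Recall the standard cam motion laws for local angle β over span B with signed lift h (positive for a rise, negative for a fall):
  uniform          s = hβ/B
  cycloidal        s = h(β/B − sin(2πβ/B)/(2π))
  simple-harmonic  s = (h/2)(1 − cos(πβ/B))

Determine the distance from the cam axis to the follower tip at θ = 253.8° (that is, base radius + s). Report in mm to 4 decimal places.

seg 1 [0°–83.5°] uniform, h=5: full span → s += 5 → s = 5.0000
seg 2 [83.5°–231.1°] uniform, h=17: full span → s += 17 → s = 22.0000
seg 3 [231.1°–280°] uniform, h=23: θ=253.8° here. β=22.7, B=48.9. 23·22.7/48.9 = 10.6769 → s = 32.6769
radial distance = base radius + s = 48 + 32.6769 = 80.6769

80.6769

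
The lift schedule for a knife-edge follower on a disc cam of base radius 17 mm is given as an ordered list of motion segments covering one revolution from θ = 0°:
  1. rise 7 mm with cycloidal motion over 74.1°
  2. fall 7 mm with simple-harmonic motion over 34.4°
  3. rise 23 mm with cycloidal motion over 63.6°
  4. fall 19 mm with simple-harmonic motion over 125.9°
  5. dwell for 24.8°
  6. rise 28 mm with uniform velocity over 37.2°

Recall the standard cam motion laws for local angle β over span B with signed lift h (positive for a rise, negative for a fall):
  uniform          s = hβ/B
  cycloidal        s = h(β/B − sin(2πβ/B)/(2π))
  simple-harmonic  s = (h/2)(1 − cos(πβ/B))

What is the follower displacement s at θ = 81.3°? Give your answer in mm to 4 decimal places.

seg 1 [0°–74.1°] cycloidal, h=7: full span → s += 7 → s = 7.0000
seg 2 [74.1°–108.5°] simple-harmonic, h=-7: θ=81.3° here. β=7.2, B=34.4. -7/2·(1 − cos(π·0.2093)) = -0.7298 → s = 6.2702

6.2702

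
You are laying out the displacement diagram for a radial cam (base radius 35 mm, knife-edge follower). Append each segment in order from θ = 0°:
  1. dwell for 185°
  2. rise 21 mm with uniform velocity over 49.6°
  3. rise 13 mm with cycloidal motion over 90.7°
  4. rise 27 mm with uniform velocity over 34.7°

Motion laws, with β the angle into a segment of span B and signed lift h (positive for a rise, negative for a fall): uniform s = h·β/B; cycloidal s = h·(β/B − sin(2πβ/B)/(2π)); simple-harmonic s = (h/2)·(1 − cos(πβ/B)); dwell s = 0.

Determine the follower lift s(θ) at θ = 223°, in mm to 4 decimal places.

seg 1 [0°–185°] dwell: s stays 0.0000
seg 2 [185°–234.6°] uniform, h=21: θ=223° here. β=38, B=49.6. 21·38/49.6 = 16.0887 → s = 16.0887

16.0887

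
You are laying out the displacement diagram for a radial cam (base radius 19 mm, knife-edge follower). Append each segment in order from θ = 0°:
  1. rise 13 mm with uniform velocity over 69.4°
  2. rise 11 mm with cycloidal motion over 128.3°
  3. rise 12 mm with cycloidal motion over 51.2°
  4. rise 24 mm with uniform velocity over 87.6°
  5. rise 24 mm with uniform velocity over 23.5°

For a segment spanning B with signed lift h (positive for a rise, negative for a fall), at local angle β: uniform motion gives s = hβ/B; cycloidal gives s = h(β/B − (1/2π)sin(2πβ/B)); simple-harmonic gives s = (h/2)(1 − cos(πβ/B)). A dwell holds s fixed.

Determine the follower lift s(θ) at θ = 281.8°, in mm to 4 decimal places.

seg 1 [0°–69.4°] uniform, h=13: full span → s += 13 → s = 13.0000
seg 2 [69.4°–197.7°] cycloidal, h=11: full span → s += 11 → s = 24.0000
seg 3 [197.7°–248.9°] cycloidal, h=12: full span → s += 12 → s = 36.0000
seg 4 [248.9°–336.5°] uniform, h=24: θ=281.8° here. β=32.9, B=87.6. 24·32.9/87.6 = 9.0137 → s = 45.0137

45.0137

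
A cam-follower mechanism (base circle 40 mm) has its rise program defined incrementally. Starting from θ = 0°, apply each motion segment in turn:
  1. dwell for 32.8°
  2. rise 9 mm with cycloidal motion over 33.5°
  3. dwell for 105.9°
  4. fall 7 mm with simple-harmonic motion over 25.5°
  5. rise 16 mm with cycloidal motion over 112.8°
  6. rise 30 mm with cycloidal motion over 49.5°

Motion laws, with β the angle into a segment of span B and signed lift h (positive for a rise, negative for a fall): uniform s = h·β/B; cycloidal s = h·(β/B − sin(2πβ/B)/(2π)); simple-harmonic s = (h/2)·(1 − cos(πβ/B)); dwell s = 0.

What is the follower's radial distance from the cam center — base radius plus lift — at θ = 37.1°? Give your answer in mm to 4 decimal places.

seg 1 [0°–32.8°] dwell: s stays 0.0000
seg 2 [32.8°–66.3°] cycloidal, h=9: θ=37.1° here. β=4.3, B=33.5. 9·(0.1284 − sin(2π·0.1284)/(2π)) = 0.1212 → s = 0.1212
radial distance = base radius + s = 40 + 0.1212 = 40.1212

40.1212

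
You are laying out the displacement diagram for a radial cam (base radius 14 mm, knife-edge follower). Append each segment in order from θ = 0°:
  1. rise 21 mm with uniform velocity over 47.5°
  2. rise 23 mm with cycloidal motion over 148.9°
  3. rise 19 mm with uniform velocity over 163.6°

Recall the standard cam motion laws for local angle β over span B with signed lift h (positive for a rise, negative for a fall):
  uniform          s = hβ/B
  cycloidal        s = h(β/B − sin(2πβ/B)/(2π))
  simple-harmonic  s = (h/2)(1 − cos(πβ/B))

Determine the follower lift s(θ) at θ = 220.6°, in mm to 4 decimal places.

seg 1 [0°–47.5°] uniform, h=21: full span → s += 21 → s = 21.0000
seg 2 [47.5°–196.4°] cycloidal, h=23: full span → s += 23 → s = 44.0000
seg 3 [196.4°–360°] uniform, h=19: θ=220.6° here. β=24.2, B=163.6. 19·24.2/163.6 = 2.8105 → s = 46.8105

46.8105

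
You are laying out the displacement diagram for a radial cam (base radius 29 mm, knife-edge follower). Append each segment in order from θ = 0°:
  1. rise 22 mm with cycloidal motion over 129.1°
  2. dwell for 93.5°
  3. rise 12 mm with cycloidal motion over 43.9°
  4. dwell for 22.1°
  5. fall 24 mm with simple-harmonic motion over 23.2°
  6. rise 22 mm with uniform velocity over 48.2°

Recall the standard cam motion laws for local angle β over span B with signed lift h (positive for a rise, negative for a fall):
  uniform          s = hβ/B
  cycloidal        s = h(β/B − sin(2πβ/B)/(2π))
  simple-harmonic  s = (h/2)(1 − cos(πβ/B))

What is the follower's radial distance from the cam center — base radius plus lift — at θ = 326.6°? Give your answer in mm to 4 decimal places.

seg 1 [0°–129.1°] cycloidal, h=22: full span → s += 22 → s = 22.0000
seg 2 [129.1°–222.6°] dwell: s stays 22.0000
seg 3 [222.6°–266.5°] cycloidal, h=12: full span → s += 12 → s = 34.0000
seg 4 [266.5°–288.6°] dwell: s stays 34.0000
seg 5 [288.6°–311.8°] simple-harmonic, h=-24: full span → s += -24 → s = 10.0000
seg 6 [311.8°–360°] uniform, h=22: θ=326.6° here. β=14.8, B=48.2. 22·14.8/48.2 = 6.7552 → s = 16.7552
radial distance = base radius + s = 29 + 16.7552 = 45.7552

45.7552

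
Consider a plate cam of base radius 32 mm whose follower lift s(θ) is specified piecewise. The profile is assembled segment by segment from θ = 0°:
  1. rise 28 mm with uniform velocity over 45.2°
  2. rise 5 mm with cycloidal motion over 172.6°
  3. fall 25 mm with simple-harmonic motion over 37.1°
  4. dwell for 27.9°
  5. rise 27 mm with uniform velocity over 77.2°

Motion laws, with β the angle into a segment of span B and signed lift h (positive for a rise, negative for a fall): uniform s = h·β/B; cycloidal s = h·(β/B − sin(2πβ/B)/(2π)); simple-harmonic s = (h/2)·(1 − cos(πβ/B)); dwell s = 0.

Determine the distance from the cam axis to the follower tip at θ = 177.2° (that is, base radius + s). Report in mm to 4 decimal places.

seg 1 [0°–45.2°] uniform, h=28: full span → s += 28 → s = 28.0000
seg 2 [45.2°–217.8°] cycloidal, h=5: θ=177.2° here. β=132, B=172.6. 5·(0.7648 − sin(2π·0.7648)/(2π)) = 4.6162 → s = 32.6162
radial distance = base radius + s = 32 + 32.6162 = 64.6162

64.6162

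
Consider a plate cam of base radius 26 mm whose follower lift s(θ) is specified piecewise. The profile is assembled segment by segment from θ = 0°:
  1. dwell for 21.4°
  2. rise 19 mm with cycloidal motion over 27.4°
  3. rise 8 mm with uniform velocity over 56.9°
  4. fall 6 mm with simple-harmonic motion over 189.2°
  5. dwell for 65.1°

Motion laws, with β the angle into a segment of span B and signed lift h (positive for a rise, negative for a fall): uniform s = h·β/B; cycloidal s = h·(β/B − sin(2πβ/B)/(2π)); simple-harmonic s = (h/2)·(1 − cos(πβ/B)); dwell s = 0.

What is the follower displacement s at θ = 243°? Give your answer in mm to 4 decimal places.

seg 1 [0°–21.4°] dwell: s stays 0.0000
seg 2 [21.4°–48.8°] cycloidal, h=19: full span → s += 19 → s = 19.0000
seg 3 [48.8°–105.7°] uniform, h=8: full span → s += 8 → s = 27.0000
seg 4 [105.7°–294.9°] simple-harmonic, h=-6: θ=243° here. β=137.3, B=189.2. -6/2·(1 − cos(π·0.7257)) = -4.9533 → s = 22.0467

22.0467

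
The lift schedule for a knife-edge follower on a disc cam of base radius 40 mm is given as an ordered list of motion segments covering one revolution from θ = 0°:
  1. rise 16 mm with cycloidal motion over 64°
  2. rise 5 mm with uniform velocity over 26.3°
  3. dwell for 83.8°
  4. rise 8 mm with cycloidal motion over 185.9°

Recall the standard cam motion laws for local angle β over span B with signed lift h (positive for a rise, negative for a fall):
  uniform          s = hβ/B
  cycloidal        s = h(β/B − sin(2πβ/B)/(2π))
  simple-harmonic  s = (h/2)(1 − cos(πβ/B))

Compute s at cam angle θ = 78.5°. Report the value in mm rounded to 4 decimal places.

seg 1 [0°–64°] cycloidal, h=16: full span → s += 16 → s = 16.0000
seg 2 [64°–90.3°] uniform, h=5: θ=78.5° here. β=14.5, B=26.3. 5·14.5/26.3 = 2.7567 → s = 18.7567

18.7567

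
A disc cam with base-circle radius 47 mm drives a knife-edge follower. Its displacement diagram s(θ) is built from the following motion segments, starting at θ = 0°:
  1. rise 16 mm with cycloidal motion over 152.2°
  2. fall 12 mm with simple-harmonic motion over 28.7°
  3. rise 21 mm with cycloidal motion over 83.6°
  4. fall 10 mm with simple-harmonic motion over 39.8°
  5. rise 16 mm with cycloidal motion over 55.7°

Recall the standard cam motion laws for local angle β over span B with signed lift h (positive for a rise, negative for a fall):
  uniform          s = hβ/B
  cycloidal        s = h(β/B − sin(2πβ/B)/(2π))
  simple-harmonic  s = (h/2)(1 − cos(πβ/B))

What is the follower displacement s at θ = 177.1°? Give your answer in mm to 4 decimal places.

seg 1 [0°–152.2°] cycloidal, h=16: full span → s += 16 → s = 16.0000
seg 2 [152.2°–180.9°] simple-harmonic, h=-12: θ=177.1° here. β=24.9, B=28.7. -12/2·(1 − cos(π·0.8676)) = -11.4884 → s = 4.5116

4.5116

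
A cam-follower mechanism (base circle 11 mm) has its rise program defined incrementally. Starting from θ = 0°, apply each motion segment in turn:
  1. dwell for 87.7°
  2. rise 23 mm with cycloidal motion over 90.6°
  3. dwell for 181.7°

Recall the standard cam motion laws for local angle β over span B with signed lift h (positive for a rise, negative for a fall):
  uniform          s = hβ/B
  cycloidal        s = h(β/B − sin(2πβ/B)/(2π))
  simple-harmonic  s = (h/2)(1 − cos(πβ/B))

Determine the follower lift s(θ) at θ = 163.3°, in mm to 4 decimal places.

seg 1 [0°–87.7°] dwell: s stays 0.0000
seg 2 [87.7°–178.3°] cycloidal, h=23: θ=163.3° here. β=75.6, B=90.6. 23·(0.8344 − sin(2π·0.8344)/(2π)) = 22.3494 → s = 22.3494

22.3494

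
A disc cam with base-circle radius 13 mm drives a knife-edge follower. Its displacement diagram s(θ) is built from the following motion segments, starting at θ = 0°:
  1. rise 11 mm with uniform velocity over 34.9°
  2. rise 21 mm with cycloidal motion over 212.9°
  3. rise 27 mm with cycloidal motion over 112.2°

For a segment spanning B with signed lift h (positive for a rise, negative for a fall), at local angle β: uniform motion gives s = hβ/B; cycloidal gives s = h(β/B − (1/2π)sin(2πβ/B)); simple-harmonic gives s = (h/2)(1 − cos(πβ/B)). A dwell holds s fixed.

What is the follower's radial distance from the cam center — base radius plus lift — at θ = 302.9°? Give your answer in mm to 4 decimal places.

seg 1 [0°–34.9°] uniform, h=11: full span → s += 11 → s = 11.0000
seg 2 [34.9°–247.8°] cycloidal, h=21: full span → s += 21 → s = 32.0000
seg 3 [247.8°–360°] cycloidal, h=27: θ=302.9° here. β=55.1, B=112.2. 27·(0.4911 − sin(2π·0.4911)/(2π)) = 13.0188 → s = 45.0188
radial distance = base radius + s = 13 + 45.0188 = 58.0188

58.0188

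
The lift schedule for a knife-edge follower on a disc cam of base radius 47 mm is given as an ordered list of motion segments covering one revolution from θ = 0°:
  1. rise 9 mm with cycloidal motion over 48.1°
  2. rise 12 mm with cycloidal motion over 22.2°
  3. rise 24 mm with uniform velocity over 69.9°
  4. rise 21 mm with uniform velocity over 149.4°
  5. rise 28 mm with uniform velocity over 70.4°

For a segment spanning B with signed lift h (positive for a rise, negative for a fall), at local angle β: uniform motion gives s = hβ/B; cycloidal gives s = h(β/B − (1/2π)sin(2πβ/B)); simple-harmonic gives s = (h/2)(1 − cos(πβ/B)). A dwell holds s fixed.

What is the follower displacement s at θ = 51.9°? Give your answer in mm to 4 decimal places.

seg 1 [0°–48.1°] cycloidal, h=9: full span → s += 9 → s = 9.0000
seg 2 [48.1°–70.3°] cycloidal, h=12: θ=51.9° here. β=3.8, B=22.2. 12·(0.1712 − sin(2π·0.1712)/(2π)) = 0.3737 → s = 9.3737

9.3737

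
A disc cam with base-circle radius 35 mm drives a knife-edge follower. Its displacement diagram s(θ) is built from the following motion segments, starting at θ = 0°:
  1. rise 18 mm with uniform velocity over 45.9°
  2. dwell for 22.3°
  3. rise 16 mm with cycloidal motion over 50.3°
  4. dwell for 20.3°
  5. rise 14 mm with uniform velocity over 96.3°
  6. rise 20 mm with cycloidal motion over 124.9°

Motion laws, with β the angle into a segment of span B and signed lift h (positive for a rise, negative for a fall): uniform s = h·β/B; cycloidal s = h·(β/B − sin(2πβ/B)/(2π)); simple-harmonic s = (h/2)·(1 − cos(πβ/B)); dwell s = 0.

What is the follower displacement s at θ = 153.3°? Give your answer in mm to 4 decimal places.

seg 1 [0°–45.9°] uniform, h=18: full span → s += 18 → s = 18.0000
seg 2 [45.9°–68.2°] dwell: s stays 18.0000
seg 3 [68.2°–118.5°] cycloidal, h=16: full span → s += 16 → s = 34.0000
seg 4 [118.5°–138.8°] dwell: s stays 34.0000
seg 5 [138.8°–235.1°] uniform, h=14: θ=153.3° here. β=14.5, B=96.3. 14·14.5/96.3 = 2.1080 → s = 36.1080

36.1080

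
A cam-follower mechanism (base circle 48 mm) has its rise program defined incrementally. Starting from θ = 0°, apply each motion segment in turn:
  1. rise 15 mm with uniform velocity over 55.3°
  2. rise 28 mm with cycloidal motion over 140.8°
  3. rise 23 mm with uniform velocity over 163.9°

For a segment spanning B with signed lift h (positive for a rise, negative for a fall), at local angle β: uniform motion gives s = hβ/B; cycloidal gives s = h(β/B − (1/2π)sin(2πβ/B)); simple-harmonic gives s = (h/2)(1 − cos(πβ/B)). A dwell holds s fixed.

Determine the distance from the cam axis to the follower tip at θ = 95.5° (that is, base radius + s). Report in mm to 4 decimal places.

seg 1 [0°–55.3°] uniform, h=15: full span → s += 15 → s = 15.0000
seg 2 [55.3°–196.1°] cycloidal, h=28: θ=95.5° here. β=40.2, B=140.8. 28·(0.2855 − sin(2π·0.2855)/(2π)) = 3.6484 → s = 18.6484
radial distance = base radius + s = 48 + 18.6484 = 66.6484

66.6484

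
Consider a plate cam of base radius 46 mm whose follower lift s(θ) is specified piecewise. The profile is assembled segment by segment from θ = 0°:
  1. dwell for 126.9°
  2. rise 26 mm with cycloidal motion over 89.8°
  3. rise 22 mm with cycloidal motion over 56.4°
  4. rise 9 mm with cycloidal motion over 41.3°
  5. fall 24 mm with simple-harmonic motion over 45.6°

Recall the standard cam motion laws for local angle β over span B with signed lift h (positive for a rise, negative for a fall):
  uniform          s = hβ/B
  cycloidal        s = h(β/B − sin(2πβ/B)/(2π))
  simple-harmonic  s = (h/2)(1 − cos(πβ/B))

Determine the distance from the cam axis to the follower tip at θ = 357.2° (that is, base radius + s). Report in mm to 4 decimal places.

seg 1 [0°–126.9°] dwell: s stays 0.0000
seg 2 [126.9°–216.7°] cycloidal, h=26: full span → s += 26 → s = 26.0000
seg 3 [216.7°–273.1°] cycloidal, h=22: full span → s += 22 → s = 48.0000
seg 4 [273.1°–314.4°] cycloidal, h=9: full span → s += 9 → s = 57.0000
seg 5 [314.4°–360°] simple-harmonic, h=-24: θ=357.2° here. β=42.8, B=45.6. -24/2·(1 − cos(π·0.9386)) = -23.7774 → s = 33.2226
radial distance = base radius + s = 46 + 33.2226 = 79.2226

79.2226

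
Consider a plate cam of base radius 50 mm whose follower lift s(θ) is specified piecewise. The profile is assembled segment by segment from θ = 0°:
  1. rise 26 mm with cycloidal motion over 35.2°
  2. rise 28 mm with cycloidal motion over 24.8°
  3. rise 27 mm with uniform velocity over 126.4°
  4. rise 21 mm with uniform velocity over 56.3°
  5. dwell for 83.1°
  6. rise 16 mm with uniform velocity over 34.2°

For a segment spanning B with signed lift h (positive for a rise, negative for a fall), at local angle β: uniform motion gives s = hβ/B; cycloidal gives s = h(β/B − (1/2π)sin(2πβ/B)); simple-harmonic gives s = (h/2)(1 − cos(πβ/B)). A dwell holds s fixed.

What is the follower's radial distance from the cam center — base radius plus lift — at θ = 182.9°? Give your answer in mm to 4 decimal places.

seg 1 [0°–35.2°] cycloidal, h=26: full span → s += 26 → s = 26.0000
seg 2 [35.2°–60°] cycloidal, h=28: full span → s += 28 → s = 54.0000
seg 3 [60°–186.4°] uniform, h=27: θ=182.9° here. β=122.9, B=126.4. 27·122.9/126.4 = 26.2524 → s = 80.2524
radial distance = base radius + s = 50 + 80.2524 = 130.2524

130.2524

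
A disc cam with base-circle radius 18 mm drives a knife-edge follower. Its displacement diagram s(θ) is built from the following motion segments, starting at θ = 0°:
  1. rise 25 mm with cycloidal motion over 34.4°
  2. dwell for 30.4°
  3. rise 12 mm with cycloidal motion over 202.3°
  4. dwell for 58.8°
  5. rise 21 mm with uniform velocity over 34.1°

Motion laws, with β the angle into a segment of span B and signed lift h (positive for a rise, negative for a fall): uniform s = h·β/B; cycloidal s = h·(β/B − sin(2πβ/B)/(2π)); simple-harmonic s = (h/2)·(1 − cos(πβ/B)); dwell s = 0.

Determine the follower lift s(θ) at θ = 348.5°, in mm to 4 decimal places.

seg 1 [0°–34.4°] cycloidal, h=25: full span → s += 25 → s = 25.0000
seg 2 [34.4°–64.8°] dwell: s stays 25.0000
seg 3 [64.8°–267.1°] cycloidal, h=12: full span → s += 12 → s = 37.0000
seg 4 [267.1°–325.9°] dwell: s stays 37.0000
seg 5 [325.9°–360°] uniform, h=21: θ=348.5° here. β=22.6, B=34.1. 21·22.6/34.1 = 13.9179 → s = 50.9179

50.9179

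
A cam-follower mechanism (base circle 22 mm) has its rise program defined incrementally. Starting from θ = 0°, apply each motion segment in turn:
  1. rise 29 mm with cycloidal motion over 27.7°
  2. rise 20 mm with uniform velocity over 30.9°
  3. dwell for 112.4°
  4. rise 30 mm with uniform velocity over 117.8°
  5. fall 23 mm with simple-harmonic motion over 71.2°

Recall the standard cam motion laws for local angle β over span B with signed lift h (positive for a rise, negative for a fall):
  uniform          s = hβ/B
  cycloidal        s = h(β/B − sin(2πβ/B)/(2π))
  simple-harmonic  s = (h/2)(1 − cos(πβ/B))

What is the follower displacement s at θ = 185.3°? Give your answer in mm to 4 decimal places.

seg 1 [0°–27.7°] cycloidal, h=29: full span → s += 29 → s = 29.0000
seg 2 [27.7°–58.6°] uniform, h=20: full span → s += 20 → s = 49.0000
seg 3 [58.6°–171°] dwell: s stays 49.0000
seg 4 [171°–288.8°] uniform, h=30: θ=185.3° here. β=14.3, B=117.8. 30·14.3/117.8 = 3.6418 → s = 52.6418

52.6418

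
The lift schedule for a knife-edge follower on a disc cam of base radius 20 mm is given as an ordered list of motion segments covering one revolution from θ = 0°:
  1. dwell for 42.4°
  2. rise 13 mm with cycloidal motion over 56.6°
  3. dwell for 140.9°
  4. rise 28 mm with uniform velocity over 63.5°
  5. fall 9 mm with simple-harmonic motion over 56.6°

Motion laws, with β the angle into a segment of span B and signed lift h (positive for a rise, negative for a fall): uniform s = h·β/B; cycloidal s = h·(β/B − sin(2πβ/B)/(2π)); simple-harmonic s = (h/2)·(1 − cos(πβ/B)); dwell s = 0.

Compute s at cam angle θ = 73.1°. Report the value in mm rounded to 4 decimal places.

seg 1 [0°–42.4°] dwell: s stays 0.0000
seg 2 [42.4°–99°] cycloidal, h=13: θ=73.1° here. β=30.7, B=56.6. 13·(0.5424 − sin(2π·0.5424)/(2π)) = 7.5960 → s = 7.5960

7.5960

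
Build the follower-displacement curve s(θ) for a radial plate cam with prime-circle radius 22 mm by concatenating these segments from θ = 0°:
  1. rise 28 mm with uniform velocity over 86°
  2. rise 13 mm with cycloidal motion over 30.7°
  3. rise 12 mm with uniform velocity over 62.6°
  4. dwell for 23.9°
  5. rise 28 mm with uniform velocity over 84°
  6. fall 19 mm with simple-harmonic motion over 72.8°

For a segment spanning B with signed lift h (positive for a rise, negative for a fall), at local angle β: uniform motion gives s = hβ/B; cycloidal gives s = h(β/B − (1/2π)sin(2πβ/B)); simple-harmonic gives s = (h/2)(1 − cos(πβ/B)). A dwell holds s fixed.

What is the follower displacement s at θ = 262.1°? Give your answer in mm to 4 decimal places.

seg 1 [0°–86°] uniform, h=28: full span → s += 28 → s = 28.0000
seg 2 [86°–116.7°] cycloidal, h=13: full span → s += 13 → s = 41.0000
seg 3 [116.7°–179.3°] uniform, h=12: full span → s += 12 → s = 53.0000
seg 4 [179.3°–203.2°] dwell: s stays 53.0000
seg 5 [203.2°–287.2°] uniform, h=28: θ=262.1° here. β=58.9, B=84. 28·58.9/84 = 19.6333 → s = 72.6333

72.6333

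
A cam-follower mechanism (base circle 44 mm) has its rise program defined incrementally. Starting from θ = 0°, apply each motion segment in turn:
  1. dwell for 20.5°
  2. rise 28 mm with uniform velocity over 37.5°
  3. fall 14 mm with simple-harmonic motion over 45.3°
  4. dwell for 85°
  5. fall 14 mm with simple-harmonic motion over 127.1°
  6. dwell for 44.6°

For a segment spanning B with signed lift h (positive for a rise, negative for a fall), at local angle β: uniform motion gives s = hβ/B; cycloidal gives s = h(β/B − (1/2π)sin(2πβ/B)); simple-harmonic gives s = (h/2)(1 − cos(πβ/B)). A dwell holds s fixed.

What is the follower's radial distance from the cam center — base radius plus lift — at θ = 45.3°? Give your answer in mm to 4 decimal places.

seg 1 [0°–20.5°] dwell: s stays 0.0000
seg 2 [20.5°–58°] uniform, h=28: θ=45.3° here. β=24.8, B=37.5. 28·24.8/37.5 = 18.5173 → s = 18.5173
radial distance = base radius + s = 44 + 18.5173 = 62.5173

62.5173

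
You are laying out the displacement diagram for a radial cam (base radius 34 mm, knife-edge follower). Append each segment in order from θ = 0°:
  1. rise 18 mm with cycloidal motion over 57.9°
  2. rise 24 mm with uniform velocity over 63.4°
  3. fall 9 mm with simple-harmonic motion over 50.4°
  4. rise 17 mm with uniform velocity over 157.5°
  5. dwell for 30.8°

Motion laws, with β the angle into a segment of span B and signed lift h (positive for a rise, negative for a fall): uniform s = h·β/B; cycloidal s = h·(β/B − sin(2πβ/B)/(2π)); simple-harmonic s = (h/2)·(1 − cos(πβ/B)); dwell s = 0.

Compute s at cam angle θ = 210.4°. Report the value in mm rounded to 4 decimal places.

seg 1 [0°–57.9°] cycloidal, h=18: full span → s += 18 → s = 18.0000
seg 2 [57.9°–121.3°] uniform, h=24: full span → s += 24 → s = 42.0000
seg 3 [121.3°–171.7°] simple-harmonic, h=-9: full span → s += -9 → s = 33.0000
seg 4 [171.7°–329.2°] uniform, h=17: θ=210.4° here. β=38.7, B=157.5. 17·38.7/157.5 = 4.1771 → s = 37.1771

37.1771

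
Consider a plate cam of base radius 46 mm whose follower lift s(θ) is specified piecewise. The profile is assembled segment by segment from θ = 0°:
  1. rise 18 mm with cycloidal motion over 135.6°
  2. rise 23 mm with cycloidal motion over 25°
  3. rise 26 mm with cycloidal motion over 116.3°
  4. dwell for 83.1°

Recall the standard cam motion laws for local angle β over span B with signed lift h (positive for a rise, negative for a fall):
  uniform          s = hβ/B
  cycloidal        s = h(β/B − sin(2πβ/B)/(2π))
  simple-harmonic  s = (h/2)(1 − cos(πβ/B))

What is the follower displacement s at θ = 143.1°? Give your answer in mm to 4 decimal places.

seg 1 [0°–135.6°] cycloidal, h=18: full span → s += 18 → s = 18.0000
seg 2 [135.6°–160.6°] cycloidal, h=23: θ=143.1° here. β=7.5, B=25. 23·(0.3000 − sin(2π·0.3000)/(2π)) = 3.4186 → s = 21.4186

21.4186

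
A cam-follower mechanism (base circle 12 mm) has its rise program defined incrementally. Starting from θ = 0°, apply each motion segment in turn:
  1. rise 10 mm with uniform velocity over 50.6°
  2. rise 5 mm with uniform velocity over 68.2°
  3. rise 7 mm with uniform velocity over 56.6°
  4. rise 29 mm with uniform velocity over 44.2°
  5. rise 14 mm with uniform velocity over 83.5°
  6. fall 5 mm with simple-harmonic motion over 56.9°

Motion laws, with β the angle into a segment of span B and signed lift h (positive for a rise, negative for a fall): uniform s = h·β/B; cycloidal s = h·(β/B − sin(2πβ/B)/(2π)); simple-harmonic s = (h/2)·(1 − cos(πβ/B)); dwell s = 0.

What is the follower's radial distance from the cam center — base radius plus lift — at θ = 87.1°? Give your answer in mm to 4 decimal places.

seg 1 [0°–50.6°] uniform, h=10: full span → s += 10 → s = 10.0000
seg 2 [50.6°–118.8°] uniform, h=5: θ=87.1° here. β=36.5, B=68.2. 5·36.5/68.2 = 2.6760 → s = 12.6760
radial distance = base radius + s = 12 + 12.6760 = 24.6760

24.6760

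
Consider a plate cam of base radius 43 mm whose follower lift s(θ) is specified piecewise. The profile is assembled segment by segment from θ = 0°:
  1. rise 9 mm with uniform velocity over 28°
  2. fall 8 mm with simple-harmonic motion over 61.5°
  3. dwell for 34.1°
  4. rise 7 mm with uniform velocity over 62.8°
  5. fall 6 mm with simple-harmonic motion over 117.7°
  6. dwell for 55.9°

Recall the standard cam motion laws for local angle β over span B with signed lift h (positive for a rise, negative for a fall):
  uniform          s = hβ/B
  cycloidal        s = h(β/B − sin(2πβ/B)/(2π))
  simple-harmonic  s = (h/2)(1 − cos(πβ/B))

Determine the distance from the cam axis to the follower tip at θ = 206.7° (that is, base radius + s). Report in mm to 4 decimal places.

seg 1 [0°–28°] uniform, h=9: full span → s += 9 → s = 9.0000
seg 2 [28°–89.5°] simple-harmonic, h=-8: full span → s += -8 → s = 1.0000
seg 3 [89.5°–123.6°] dwell: s stays 1.0000
seg 4 [123.6°–186.4°] uniform, h=7: full span → s += 7 → s = 8.0000
seg 5 [186.4°–304.1°] simple-harmonic, h=-6: θ=206.7° here. β=20.3, B=117.7. -6/2·(1 − cos(π·0.1725)) = -0.4297 → s = 7.5703
radial distance = base radius + s = 43 + 7.5703 = 50.5703

50.5703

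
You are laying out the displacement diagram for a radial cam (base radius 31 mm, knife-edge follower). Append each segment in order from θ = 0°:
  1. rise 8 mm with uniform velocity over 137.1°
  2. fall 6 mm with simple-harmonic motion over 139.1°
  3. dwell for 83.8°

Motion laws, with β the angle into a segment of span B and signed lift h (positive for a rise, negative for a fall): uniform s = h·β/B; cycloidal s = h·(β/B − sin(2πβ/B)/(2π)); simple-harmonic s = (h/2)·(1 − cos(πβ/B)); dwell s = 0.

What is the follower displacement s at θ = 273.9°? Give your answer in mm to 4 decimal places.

seg 1 [0°–137.1°] uniform, h=8: full span → s += 8 → s = 8.0000
seg 2 [137.1°–276.2°] simple-harmonic, h=-6: θ=273.9° here. β=136.8, B=139.1. -6/2·(1 − cos(π·0.9835)) = -5.9960 → s = 2.0040

2.0040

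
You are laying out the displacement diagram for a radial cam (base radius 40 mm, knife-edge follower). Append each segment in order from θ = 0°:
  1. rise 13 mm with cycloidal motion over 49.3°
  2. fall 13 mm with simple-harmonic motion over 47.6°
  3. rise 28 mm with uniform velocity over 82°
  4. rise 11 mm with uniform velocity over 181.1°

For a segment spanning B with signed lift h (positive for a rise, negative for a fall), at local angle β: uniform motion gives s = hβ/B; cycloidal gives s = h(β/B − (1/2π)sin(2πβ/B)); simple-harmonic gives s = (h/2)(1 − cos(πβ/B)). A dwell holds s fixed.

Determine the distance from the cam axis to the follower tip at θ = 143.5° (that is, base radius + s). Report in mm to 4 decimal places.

seg 1 [0°–49.3°] cycloidal, h=13: full span → s += 13 → s = 13.0000
seg 2 [49.3°–96.9°] simple-harmonic, h=-13: full span → s += -13 → s = 0.0000
seg 3 [96.9°–178.9°] uniform, h=28: θ=143.5° here. β=46.6, B=82. 28·46.6/82 = 15.9122 → s = 15.9122
radial distance = base radius + s = 40 + 15.9122 = 55.9122

55.9122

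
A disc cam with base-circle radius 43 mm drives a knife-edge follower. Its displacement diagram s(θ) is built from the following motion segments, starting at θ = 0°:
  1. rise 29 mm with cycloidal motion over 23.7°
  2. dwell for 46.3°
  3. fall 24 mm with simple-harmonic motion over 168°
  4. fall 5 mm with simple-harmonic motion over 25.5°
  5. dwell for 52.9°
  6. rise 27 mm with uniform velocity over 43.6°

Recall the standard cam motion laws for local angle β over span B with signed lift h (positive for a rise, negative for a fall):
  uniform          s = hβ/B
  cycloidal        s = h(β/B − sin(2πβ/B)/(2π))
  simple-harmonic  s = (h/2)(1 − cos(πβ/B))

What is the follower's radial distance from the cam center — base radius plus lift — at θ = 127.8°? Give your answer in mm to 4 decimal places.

seg 1 [0°–23.7°] cycloidal, h=29: full span → s += 29 → s = 29.0000
seg 2 [23.7°–70°] dwell: s stays 29.0000
seg 3 [70°–238°] simple-harmonic, h=-24: θ=127.8° here. β=57.8, B=168. -24/2·(1 − cos(π·0.3440)) = -6.3531 → s = 22.6469
radial distance = base radius + s = 43 + 22.6469 = 65.6469

65.6469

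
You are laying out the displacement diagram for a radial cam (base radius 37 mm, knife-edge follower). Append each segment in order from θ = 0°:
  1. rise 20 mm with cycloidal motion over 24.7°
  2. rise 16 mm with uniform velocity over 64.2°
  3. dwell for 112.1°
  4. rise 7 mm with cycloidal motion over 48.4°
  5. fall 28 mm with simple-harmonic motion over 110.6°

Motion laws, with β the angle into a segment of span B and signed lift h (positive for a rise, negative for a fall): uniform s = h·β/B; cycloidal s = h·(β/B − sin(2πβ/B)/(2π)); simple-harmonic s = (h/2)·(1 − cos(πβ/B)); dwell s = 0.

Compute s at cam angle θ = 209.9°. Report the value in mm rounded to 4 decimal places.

seg 1 [0°–24.7°] cycloidal, h=20: full span → s += 20 → s = 20.0000
seg 2 [24.7°–88.9°] uniform, h=16: full span → s += 16 → s = 36.0000
seg 3 [88.9°–201°] dwell: s stays 36.0000
seg 4 [201°–249.4°] cycloidal, h=7: θ=209.9° here. β=8.9, B=48.4. 7·(0.1839 − sin(2π·0.1839)/(2π)) = 0.2679 → s = 36.2679

36.2679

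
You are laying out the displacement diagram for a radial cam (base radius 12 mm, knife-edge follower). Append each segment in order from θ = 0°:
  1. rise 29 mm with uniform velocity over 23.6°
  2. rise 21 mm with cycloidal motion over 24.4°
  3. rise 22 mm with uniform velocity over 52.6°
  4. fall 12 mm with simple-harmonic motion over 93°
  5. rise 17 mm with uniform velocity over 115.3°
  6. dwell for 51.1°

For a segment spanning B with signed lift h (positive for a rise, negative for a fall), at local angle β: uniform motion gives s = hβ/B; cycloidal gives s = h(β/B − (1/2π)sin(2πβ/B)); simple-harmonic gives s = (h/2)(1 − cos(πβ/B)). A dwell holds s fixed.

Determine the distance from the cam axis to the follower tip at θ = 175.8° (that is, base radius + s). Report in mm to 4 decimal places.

seg 1 [0°–23.6°] uniform, h=29: full span → s += 29 → s = 29.0000
seg 2 [23.6°–48°] cycloidal, h=21: full span → s += 21 → s = 50.0000
seg 3 [48°–100.6°] uniform, h=22: full span → s += 22 → s = 72.0000
seg 4 [100.6°–193.6°] simple-harmonic, h=-12: θ=175.8° here. β=75.2, B=93. -12/2·(1 − cos(π·0.8086)) = -10.9476 → s = 61.0524
radial distance = base radius + s = 12 + 61.0524 = 73.0524

73.0524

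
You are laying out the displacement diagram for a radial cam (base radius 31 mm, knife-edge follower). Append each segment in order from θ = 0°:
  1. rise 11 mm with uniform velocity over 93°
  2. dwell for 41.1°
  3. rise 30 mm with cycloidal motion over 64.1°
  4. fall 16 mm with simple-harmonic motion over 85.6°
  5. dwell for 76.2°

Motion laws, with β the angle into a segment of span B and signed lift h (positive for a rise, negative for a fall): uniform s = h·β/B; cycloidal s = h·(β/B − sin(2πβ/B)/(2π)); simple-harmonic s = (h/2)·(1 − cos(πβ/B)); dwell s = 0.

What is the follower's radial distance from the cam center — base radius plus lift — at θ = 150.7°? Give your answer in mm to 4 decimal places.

seg 1 [0°–93°] uniform, h=11: full span → s += 11 → s = 11.0000
seg 2 [93°–134.1°] dwell: s stays 11.0000
seg 3 [134.1°–198.2°] cycloidal, h=30: θ=150.7° here. β=16.6, B=64.1. 30·(0.2590 − sin(2π·0.2590)/(2π)) = 3.0020 → s = 14.0020
radial distance = base radius + s = 31 + 14.0020 = 45.0020

45.0020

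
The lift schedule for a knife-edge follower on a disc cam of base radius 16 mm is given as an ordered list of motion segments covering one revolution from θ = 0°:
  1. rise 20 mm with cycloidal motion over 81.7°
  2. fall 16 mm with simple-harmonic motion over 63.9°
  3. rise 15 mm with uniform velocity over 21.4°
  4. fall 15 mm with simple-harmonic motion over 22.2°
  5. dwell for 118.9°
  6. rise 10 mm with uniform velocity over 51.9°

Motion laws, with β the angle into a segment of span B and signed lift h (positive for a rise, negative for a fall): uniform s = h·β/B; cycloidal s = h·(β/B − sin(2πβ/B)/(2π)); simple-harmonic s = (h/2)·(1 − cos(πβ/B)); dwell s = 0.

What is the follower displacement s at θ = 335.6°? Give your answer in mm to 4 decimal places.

seg 1 [0°–81.7°] cycloidal, h=20: full span → s += 20 → s = 20.0000
seg 2 [81.7°–145.6°] simple-harmonic, h=-16: full span → s += -16 → s = 4.0000
seg 3 [145.6°–167°] uniform, h=15: full span → s += 15 → s = 19.0000
seg 4 [167°–189.2°] simple-harmonic, h=-15: full span → s += -15 → s = 4.0000
seg 5 [189.2°–308.1°] dwell: s stays 4.0000
seg 6 [308.1°–360°] uniform, h=10: θ=335.6° here. β=27.5, B=51.9. 10·27.5/51.9 = 5.2987 → s = 9.2987

9.2987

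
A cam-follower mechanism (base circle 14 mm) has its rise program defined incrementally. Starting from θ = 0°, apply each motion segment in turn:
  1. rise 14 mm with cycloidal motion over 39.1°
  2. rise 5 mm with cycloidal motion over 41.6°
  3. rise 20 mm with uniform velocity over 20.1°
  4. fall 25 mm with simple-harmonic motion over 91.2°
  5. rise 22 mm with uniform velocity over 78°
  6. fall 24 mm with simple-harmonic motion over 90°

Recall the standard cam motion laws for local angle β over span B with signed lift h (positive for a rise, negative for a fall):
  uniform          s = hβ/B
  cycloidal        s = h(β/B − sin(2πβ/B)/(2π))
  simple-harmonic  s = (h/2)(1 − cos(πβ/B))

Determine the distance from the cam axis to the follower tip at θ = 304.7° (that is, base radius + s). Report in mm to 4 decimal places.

seg 1 [0°–39.1°] cycloidal, h=14: full span → s += 14 → s = 14.0000
seg 2 [39.1°–80.7°] cycloidal, h=5: full span → s += 5 → s = 19.0000
seg 3 [80.7°–100.8°] uniform, h=20: full span → s += 20 → s = 39.0000
seg 4 [100.8°–192°] simple-harmonic, h=-25: full span → s += -25 → s = 14.0000
seg 5 [192°–270°] uniform, h=22: full span → s += 22 → s = 36.0000
seg 6 [270°–360°] simple-harmonic, h=-24: θ=304.7° here. β=34.7, B=90. -24/2·(1 − cos(π·0.3856)) = -7.7779 → s = 28.2221
radial distance = base radius + s = 14 + 28.2221 = 42.2221

42.2221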